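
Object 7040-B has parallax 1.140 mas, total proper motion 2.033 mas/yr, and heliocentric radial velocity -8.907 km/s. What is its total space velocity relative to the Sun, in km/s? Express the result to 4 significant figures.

d = 1/p = 1/0.001140″ = 877.19 pc.
μ = 2.033 mas/yr = 0.002033 ″/yr.
v_t = 4.740 μ d = 4.740 × 0.002033 × 877.19 = 8.453 km/s.
v = √(v_r² + v_t²) = √((-8.907)² + 8.453²) = √150.788 = 12.28 km/s.

12.28 km/s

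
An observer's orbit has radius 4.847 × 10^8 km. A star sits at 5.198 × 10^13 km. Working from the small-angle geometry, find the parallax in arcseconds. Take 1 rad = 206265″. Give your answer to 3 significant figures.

θ ≈ B/d = (4.847 × 10^8) / (5.198 × 10^13) = 9.3247 × 10^-6 rad.
In arcseconds: 9.3247 × 10^-6 × 206265 = 1.9234″.

1.92 arcsec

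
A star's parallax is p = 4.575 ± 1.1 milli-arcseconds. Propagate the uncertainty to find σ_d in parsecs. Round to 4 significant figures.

d = 1/p, so σ_d = σ_p / p².
σ_d = 0.00110 / (0.004575)² = 0.00110 / 0.000020931 = 52.554 pc.

52.55 pc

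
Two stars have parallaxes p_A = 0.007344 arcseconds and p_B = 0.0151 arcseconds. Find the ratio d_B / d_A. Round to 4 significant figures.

0.4864

Since d = 1/p, d_B/d_A = p_A/p_B.
= 0.007344 / 0.0151 = 0.48636.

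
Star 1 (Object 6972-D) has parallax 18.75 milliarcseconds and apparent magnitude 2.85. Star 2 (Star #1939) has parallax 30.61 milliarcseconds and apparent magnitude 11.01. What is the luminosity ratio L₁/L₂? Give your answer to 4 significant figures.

d₁ = 1/p₁ = 1/0.01875″ = 53.333 pc; d₂ = 1/p₂ = 1/0.03061″ = 32.669 pc.
M₁ = m₁ − 5 log₁₀ d₁ + 5 = 2.85 − 8.6350 + 5 = -0.7850.
M₂ = 11.01 − 7.5707 + 5 = 8.4393.
L₁/L₂ = 10^(0.4(M₂ − M₁)) = 10^(0.4 × 9.2243) = 10^3.68972 = 4894.6.

L₁/L₂ = 4895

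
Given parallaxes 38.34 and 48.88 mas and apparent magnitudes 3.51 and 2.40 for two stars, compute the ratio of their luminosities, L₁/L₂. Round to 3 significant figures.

L₁/L₂ = 0.585

d₁ = 1/p₁ = 1/0.03834″ = 26.082 pc; d₂ = 1/p₂ = 1/0.04888″ = 20.458 pc.
M₁ = m₁ − 5 log₁₀ d₁ + 5 = 3.51 − 7.0817 + 5 = 1.4283.
M₂ = 2.40 − 6.5543 + 5 = 0.8457.
L₁/L₂ = 10^(0.4(M₂ − M₁)) = 10^(0.4 × (-0.5826)) = 10^(-0.23304) = 0.58474.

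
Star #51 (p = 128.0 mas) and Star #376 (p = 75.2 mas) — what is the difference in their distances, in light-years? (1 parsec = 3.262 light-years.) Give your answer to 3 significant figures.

d_A = 1/0.1280″ = 7.8125 pc; d_B = 1/0.07520″ = 13.298 pc.
|d_B − d_A| = |13.298 − 7.8125| = 5.4855 pc = 5.4855 × 3.262 ly = 17.894 ly.

17.9 ly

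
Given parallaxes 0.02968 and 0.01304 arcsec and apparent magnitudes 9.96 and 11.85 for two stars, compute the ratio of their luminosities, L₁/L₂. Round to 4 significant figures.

L₁/L₂ = 1.101

d₁ = 1/p₁ = 1/0.02968″ = 33.693 pc; d₂ = 1/p₂ = 1/0.01304″ = 76.687 pc.
M₁ = m₁ − 5 log₁₀ d₁ + 5 = 9.96 − 7.6377 + 5 = 7.3223.
M₂ = 11.85 − 9.4236 + 5 = 7.4264.
L₁/L₂ = 10^(0.4(M₂ − M₁)) = 10^(0.4 × 0.1041) = 10^0.04164 = 1.1006.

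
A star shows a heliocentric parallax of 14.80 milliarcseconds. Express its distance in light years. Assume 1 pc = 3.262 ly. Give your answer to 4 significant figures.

220.4 light years

p = 14.80 milliarcseconds = 0.01480 arcsec.
d = 1/p = 1/0.01480 = 67.568 pc.
In light-years: 67.568 × 3.262 = 220.41 ly.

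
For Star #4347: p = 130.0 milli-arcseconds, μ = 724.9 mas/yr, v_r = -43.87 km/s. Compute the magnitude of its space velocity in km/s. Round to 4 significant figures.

51.22 km/s

d = 1/p = 1/0.1300″ = 7.6923 pc.
μ = 724.9 mas/yr = 0.7249 ″/yr.
v_t = 4.740 μ d = 4.740 × 0.7249 × 7.6923 = 26.431 km/s.
v = √(v_r² + v_t²) = √((-43.87)² + 26.431²) = √2623.17 = 51.217 km/s.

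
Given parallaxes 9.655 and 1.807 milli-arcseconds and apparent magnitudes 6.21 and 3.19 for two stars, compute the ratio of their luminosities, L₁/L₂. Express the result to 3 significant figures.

L₁/L₂ = 0.00217

d₁ = 1/p₁ = 1/0.009655″ = 103.57 pc; d₂ = 1/p₂ = 1/0.001807″ = 553.4 pc.
M₁ = m₁ − 5 log₁₀ d₁ + 5 = 6.21 − 10.0762 + 5 = 1.1338.
M₂ = 3.19 − 13.7152 + 5 = -5.5252.
L₁/L₂ = 10^(0.4(M₂ − M₁)) = 10^(0.4 × (-6.6590)) = 10^(-2.66360) = 0.0021697.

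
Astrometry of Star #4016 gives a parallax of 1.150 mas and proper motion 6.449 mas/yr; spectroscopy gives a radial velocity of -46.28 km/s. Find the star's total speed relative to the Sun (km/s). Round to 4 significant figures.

53.37 km/s

d = 1/p = 1/0.001150″ = 869.57 pc.
μ = 6.449 mas/yr = 0.006449 ″/yr.
v_t = 4.740 μ d = 4.740 × 0.006449 × 869.57 = 26.581 km/s.
v = √(v_r² + v_t²) = √((-46.28)² + 26.581²) = √2848.39 = 53.37 km/s.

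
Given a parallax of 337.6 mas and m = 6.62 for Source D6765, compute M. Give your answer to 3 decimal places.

d = 1/p = 1/0.3376″ = 2.9621 pc.
m − M = 5 log₁₀(2.9621) − 5 = 2.3580 − 5 = -2.6420.
M = m − (m − M) = 6.62 − (-2.6420) = 9.262.

M = 9.262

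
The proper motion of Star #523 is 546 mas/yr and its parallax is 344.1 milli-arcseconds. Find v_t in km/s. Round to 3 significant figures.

7.52 km/s

d = 1/p = 1/0.3441″ = 2.9061 pc.
μ = 546 mas/yr = 0.546 ″/yr.
v_t = 4.74 × μ × d = 4.74 × 0.546 × 2.9061 = 7.5211 km/s.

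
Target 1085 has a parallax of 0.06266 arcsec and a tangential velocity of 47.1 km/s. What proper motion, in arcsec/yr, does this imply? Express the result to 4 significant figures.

d = 1/p = 1/0.06266″ = 15.959 pc.
μ = v_t / (4.74 d) = 47.1 / (4.74 × 15.959) = 47.1 / 75.646 = 0.62264 ″/yr.

0.6226 arcsec/yr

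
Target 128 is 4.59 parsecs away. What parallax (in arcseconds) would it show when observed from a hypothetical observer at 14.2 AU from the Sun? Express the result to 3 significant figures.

p (arcsec) = B (AU) / d (pc).
p = 14.2 / 4.59 = 3.0937 arcsec.

3.09 arcsec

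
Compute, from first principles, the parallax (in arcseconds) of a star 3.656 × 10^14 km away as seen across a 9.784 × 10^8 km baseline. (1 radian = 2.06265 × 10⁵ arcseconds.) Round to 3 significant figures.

0.552 arcsec

θ ≈ B/d = (9.784 × 10^8) / (3.656 × 10^14) = 2.6761 × 10^-6 rad.
In arcseconds: 2.6761 × 10^-6 × 206265 = 0.55199″.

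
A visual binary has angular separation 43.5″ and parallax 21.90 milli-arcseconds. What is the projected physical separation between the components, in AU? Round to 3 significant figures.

1990 AU

d = 1/p = 1/0.02190″ = 45.662 pc.
At distance d (pc), an angle of θ arcsec spans θ·d AU: s = 43.5 × 45.662 = 1986.3 AU.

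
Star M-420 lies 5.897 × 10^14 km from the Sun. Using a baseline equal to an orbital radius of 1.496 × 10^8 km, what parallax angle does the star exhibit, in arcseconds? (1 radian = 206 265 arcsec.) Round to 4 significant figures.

θ ≈ B/d = (1.496 × 10^8) / (5.897 × 10^14) = 2.5369 × 10^-7 rad.
In arcseconds: 2.5369 × 10^-7 × 206265 = 0.052327″.

0.05233 arcsec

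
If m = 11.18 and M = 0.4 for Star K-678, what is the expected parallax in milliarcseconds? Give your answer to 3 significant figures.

m − M = 11.18 − 0.4 = 10.78.
d = 10^((m−M)/5 + 1) = 10^3.156 = 1432.2 pc.
p = 1/d = 1/1432.2 = 0.00069823 arcsec = 0.69823 mas.

0.698 mas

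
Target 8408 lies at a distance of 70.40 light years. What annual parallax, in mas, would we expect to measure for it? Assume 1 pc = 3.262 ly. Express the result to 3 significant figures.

d = 70.40 ly ÷ 3.262 = 21.582 pc.
p = 1/d = 1/21.582 = 0.046335 arcsec.
= 0.046335 × 1000 = 46.335 mas.

46.3 mas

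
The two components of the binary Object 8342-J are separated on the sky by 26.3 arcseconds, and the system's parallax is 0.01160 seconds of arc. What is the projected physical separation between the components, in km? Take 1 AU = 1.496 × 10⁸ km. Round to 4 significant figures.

3.392 × 10^11 km

d = 1/p = 1/0.01160″ = 86.207 pc.
At distance d (pc), an angle of θ arcsec spans θ·d AU: s = 26.3 × 86.207 = 2267.2 AU.
= 2267.2 × 1.496 × 10⁸ km = 3.3917 × 10^11 km.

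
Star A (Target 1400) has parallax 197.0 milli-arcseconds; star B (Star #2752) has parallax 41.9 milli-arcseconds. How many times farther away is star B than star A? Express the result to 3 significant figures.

Since d = 1/p, d_B/d_A = p_A/p_B.
= 197.0 / 41.9 = 4.7017.

4.70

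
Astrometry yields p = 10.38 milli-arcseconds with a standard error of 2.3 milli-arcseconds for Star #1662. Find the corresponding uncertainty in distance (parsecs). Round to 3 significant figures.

21.3 pc

d = 1/p, so σ_d = σ_p / p².
σ_d = 0.00230 / (0.01038)² = 0.00230 / 0.00010774 = 21.348 pc.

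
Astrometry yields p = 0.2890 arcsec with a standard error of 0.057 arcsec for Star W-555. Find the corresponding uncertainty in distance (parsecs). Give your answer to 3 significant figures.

0.682 pc

d = 1/p, so σ_d = σ_p / p².
σ_d = 0.0570 / (0.2890)² = 0.0570 / 0.083521 = 0.68246 pc.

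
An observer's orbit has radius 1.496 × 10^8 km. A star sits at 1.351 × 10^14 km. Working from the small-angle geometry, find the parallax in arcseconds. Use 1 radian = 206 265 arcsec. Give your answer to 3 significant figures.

θ ≈ B/d = (1.496 × 10^8) / (1.351 × 10^14) = 1.1073 × 10^-6 rad.
In arcseconds: 1.1073 × 10^-6 × 206265 = 0.2284″.

0.228 arcsec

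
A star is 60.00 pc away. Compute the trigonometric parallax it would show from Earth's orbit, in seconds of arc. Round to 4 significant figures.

p = 1/d = 1/60 = 0.016667 arcsec.

0.01667 arcsec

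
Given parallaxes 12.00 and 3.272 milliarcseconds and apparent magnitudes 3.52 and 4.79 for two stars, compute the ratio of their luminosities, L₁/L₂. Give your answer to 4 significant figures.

L₁/L₂ = 0.2395

d₁ = 1/p₁ = 1/0.01200″ = 83.333 pc; d₂ = 1/p₂ = 1/0.003272″ = 305.62 pc.
M₁ = m₁ − 5 log₁₀ d₁ + 5 = 3.52 − 9.6041 + 5 = -1.0841.
M₂ = 4.79 − 12.4259 + 5 = -2.6359.
L₁/L₂ = 10^(0.4(M₂ − M₁)) = 10^(0.4 × (-1.5518)) = 10^(-0.62072) = 0.23949.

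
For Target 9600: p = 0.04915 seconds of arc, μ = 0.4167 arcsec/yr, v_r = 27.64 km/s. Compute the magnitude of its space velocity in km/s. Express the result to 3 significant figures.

d = 1/p = 1/0.04915″ = 20.346 pc.
v_t = 4.740 μ d = 4.740 × 0.4167 × 20.346 = 40.187 km/s.
v = √(v_r² + v_t²) = √(27.64² + 40.187²) = √2378.96 = 48.775 km/s.

48.8 km/s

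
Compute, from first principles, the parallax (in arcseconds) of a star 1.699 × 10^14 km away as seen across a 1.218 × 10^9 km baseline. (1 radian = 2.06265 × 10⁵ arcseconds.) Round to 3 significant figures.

θ ≈ B/d = (1.218 × 10^9) / (1.699 × 10^14) = 7.1689 × 10^-6 rad.
In arcseconds: 7.1689 × 10^-6 × 206265 = 1.4787″.

1.48 arcsec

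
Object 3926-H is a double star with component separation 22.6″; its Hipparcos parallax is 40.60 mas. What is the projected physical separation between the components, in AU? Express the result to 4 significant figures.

d = 1/p = 1/0.04060″ = 24.631 pc.
At distance d (pc), an angle of θ arcsec spans θ·d AU: s = 22.6 × 24.631 = 556.66 AU.

556.7 AU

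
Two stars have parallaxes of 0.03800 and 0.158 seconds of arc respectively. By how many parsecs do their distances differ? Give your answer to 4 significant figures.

19.99 pc

d_A = 1/0.03800″ = 26.316 pc; d_B = 1/0.1580″ = 6.3291 pc.
|d_B − d_A| = |6.3291 − 26.316| = 19.987 pc.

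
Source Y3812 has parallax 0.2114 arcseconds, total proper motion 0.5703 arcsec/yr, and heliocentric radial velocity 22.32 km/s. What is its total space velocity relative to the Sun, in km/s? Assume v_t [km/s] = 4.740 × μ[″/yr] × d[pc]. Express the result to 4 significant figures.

d = 1/p = 1/0.2114″ = 4.7304 pc.
v_t = 4.740 μ d = 4.740 × 0.5703 × 4.7304 = 12.787 km/s.
v = √(v_r² + v_t²) = √(22.32² + 12.787²) = √661.69 = 25.723 km/s.

25.72 km/s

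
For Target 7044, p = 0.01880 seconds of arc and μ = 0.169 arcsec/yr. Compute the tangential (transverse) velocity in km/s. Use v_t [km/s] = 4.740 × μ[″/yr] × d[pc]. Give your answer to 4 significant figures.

42.61 km/s

d = 1/p = 1/0.01880″ = 53.191 pc.
v_t = 4.74 × μ × d = 4.74 × 0.169 × 53.191 = 42.609 km/s.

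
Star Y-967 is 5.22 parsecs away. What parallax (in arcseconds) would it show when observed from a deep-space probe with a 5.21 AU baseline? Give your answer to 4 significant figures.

0.9981 arcsec

p (arcsec) = B (AU) / d (pc).
p = 5.21 / 5.22 = 0.99808 arcsec.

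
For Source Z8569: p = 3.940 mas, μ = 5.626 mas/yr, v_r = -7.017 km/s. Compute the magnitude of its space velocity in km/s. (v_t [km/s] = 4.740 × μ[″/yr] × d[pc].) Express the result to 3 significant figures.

9.75 km/s

d = 1/p = 1/0.003940″ = 253.81 pc.
μ = 5.626 mas/yr = 0.005626 ″/yr.
v_t = 4.740 μ d = 4.740 × 0.005626 × 253.81 = 6.7684 km/s.
v = √(v_r² + v_t²) = √((-7.017)² + 6.7684²) = √95.0495 = 9.7493 km/s.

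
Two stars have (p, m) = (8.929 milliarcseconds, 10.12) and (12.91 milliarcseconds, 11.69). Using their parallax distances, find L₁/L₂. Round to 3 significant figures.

d₁ = 1/p₁ = 1/0.008929″ = 111.99 pc; d₂ = 1/p₂ = 1/0.01291″ = 77.459 pc.
M₁ = m₁ − 5 log₁₀ d₁ + 5 = 10.12 − 10.2459 + 5 = 4.8741.
M₂ = 11.69 − 9.4454 + 5 = 7.2446.
L₁/L₂ = 10^(0.4(M₂ − M₁)) = 10^(0.4 × 2.3705) = 10^0.94820 = 8.8756.

L₁/L₂ = 8.88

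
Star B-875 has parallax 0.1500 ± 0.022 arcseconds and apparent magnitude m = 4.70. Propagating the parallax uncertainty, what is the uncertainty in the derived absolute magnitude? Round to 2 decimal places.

M = m − 5 log₁₀ d + 5 = m + 5 log₁₀ p + 5, so ∂M/∂p = 5/(p ln 10).
σ_M = (5/ln 10) · (σ_p/p) = 2.1715 × 0.022/0.1500 = 2.1715 × 0.14667 = 0.31849.

σ_M = 0.32 mag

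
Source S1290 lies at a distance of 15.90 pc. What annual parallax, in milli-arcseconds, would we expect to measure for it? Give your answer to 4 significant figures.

p = 1/d = 1/15.9 = 0.062893 arcsec.
= 0.062893 × 1000 = 62.893 mas.

62.89 mas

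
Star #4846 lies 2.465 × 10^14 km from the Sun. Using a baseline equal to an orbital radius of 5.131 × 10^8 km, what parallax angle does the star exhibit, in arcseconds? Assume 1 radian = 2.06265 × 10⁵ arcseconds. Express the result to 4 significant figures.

θ ≈ B/d = (5.131 × 10^8) / (2.465 × 10^14) = 2.0815 × 10^-6 rad.
In arcseconds: 2.0815 × 10^-6 × 206265 = 0.42934″.

0.4293 arcsec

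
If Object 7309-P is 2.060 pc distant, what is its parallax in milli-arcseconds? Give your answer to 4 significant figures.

485.4 mas

p = 1/d = 1/2.06 = 0.48544 arcsec.
= 0.48544 × 1000 = 485.44 mas.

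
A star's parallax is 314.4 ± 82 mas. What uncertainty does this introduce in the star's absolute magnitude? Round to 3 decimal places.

σ_M = 0.566 mag

M = m − 5 log₁₀ d + 5 = m + 5 log₁₀ p + 5, so ∂M/∂p = 5/(p ln 10).
σ_M = (5/ln 10) · (σ_p/p) = 2.1715 × 82/314.4 = 2.1715 × 0.26081 = 0.56635.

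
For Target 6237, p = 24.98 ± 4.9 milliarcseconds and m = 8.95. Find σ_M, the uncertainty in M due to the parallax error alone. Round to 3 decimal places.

M = m − 5 log₁₀ d + 5 = m + 5 log₁₀ p + 5, so ∂M/∂p = 5/(p ln 10).
σ_M = (5/ln 10) · (σ_p/p) = 2.1715 × 4.9/24.98 = 2.1715 × 0.19616 = 0.42596.

σ_M = 0.426 mag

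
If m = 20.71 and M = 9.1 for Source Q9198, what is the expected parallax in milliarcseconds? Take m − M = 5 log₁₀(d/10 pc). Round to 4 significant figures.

m − M = 20.71 − 9.1 = 11.61.
d = 10^((m−M)/5 + 1) = 10^3.322 = 2098.9 pc.
p = 1/d = 1/2098.9 = 0.00047644 arcsec = 0.47644 mas.

0.4764 mas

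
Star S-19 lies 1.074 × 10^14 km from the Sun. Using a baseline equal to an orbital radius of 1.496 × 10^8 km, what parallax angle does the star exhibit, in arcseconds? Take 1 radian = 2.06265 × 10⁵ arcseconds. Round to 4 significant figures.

θ ≈ B/d = (1.496 × 10^8) / (1.074 × 10^14) = 1.3929 × 10^-6 rad.
In arcseconds: 1.3929 × 10^-6 × 206265 = 0.28731″.

0.2873 arcsec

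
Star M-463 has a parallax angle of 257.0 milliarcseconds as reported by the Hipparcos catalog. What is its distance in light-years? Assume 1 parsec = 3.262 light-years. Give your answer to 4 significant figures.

p = 257.0 milliarcseconds = 0.2570 arcsec.
d = 1/p = 1/0.2570 = 3.8911 pc.
In light-years: 3.8911 × 3.262 = 12.693 ly.

12.69 light years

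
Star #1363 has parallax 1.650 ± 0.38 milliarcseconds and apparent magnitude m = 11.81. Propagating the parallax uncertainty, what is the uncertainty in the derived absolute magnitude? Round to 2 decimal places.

σ_M = 0.50 mag

M = m − 5 log₁₀ d + 5 = m + 5 log₁₀ p + 5, so ∂M/∂p = 5/(p ln 10).
σ_M = (5/ln 10) · (σ_p/p) = 2.1715 × 0.38/1.650 = 2.1715 × 0.2303 = 0.5001.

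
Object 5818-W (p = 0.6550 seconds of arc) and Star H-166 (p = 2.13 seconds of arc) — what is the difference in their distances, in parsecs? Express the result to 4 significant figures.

d_A = 1/0.6550″ = 1.5267 pc; d_B = 1/2.130″ = 0.46948 pc.
|d_B − d_A| = |0.46948 − 1.5267| = 1.0572 pc.

1.057 pc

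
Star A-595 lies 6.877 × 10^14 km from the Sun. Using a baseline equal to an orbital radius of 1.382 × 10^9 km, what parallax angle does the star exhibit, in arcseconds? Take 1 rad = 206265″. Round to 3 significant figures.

0.415 arcsec

θ ≈ B/d = (1.382 × 10^9) / (6.877 × 10^14) = 2.0096 × 10^-6 rad.
In arcseconds: 2.0096 × 10^-6 × 206265 = 0.41451″.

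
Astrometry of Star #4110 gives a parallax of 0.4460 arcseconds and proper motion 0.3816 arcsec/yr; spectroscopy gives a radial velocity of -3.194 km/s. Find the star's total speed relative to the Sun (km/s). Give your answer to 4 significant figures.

5.162 km/s

d = 1/p = 1/0.4460″ = 2.2422 pc.
v_t = 4.740 μ d = 4.740 × 0.3816 × 2.2422 = 4.0557 km/s.
v = √(v_r² + v_t²) = √((-3.194)² + 4.0557²) = √26.6503 = 5.1624 km/s.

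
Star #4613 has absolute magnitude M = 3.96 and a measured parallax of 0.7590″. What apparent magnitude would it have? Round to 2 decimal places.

d = 1/p = 1/0.7590″ = 1.3175 pc.
m − M = 5 log₁₀ d − 5 = 5 log₁₀(1.3175) − 5 = 0.5988 − 5 = -4.4012.
m = M + (m − M) = 3.96 + (-4.4012) = -0.44.

m = -0.44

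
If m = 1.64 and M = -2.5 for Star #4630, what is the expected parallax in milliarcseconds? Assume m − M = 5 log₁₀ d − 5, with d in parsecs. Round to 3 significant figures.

m − M = 1.64 − (-2.5) = 4.14.
d = 10^((m−M)/5 + 1) = 10^1.828 = 67.298 pc.
p = 1/d = 1/67.298 = 0.014859 arcsec = 14.859 mas.

14.9 mas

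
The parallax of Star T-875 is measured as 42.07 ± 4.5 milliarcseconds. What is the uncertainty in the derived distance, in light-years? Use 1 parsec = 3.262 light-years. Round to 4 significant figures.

8.294 ly

d = 1/p, so σ_d = σ_p / p².
σ_d = 0.00450 / (0.04207)² = 0.00450 / 0.0017699 = 2.5425 pc = 2.5425 × 3.262 ly = 8.2936 ly.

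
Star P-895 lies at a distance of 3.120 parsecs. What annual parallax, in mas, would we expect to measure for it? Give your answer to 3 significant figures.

321 mas

p = 1/d = 1/3.12 = 0.32051 arcsec.
= 0.32051 × 1000 = 320.51 mas.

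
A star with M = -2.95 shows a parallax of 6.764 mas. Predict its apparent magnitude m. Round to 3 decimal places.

d = 1/p = 1/0.006764″ = 147.84 pc.
m − M = 5 log₁₀ d − 5 = 5 log₁₀(147.84) − 5 = 10.8490 − 5 = 5.8490.
m = M + (m − M) = -2.95 + 5.8490 = 2.899.

m = 2.899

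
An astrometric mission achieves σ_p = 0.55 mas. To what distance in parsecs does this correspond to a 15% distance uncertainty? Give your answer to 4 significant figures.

272.7 pc

σ_d/d = σ_p/p, so the condition is σ_p/p ≤ 0.15, i.e. p ≥ σ_p/0.15.
p_min = 0.55/0.15 = 3.6667 mas = 0.0036667 arcsec.
d_max = 1/p_min = 1/0.0036667 = 272.72 pc.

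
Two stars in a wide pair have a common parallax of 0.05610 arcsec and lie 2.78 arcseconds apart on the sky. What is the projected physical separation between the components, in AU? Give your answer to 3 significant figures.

49.6 AU

d = 1/p = 1/0.05610″ = 17.825 pc.
At distance d (pc), an angle of θ arcsec spans θ·d AU: s = 2.78 × 17.825 = 49.554 AU.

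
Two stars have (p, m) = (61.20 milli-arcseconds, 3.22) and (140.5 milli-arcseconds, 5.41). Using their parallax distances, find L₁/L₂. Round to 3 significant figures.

L₁/L₂ = 39.6

d₁ = 1/p₁ = 1/0.06120″ = 16.34 pc; d₂ = 1/p₂ = 1/0.1405″ = 7.1174 pc.
M₁ = m₁ − 5 log₁₀ d₁ + 5 = 3.22 − 6.0663 + 5 = 2.1537.
M₂ = 5.41 − 4.2616 + 5 = 6.1484.
L₁/L₂ = 10^(0.4(M₂ − M₁)) = 10^(0.4 × 3.9947) = 10^1.59788 = 39.617.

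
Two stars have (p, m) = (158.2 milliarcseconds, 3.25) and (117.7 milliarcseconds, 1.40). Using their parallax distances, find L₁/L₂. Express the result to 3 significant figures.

d₁ = 1/p₁ = 1/0.1582″ = 6.3211 pc; d₂ = 1/p₂ = 1/0.1177″ = 8.4962 pc.
M₁ = m₁ − 5 log₁₀ d₁ + 5 = 3.25 − 4.0040 + 5 = 4.2460.
M₂ = 1.40 − 4.6461 + 5 = 1.7539.
L₁/L₂ = 10^(0.4(M₂ − M₁)) = 10^(0.4 × (-2.4921)) = 10^(-0.99684) = 0.10073.

L₁/L₂ = 0.101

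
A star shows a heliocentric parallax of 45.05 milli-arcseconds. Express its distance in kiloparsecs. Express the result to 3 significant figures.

0.0222 kpc

p = 45.05 milli-arcseconds = 0.04505 arcsec.
d = 1/p = 1/0.04505 = 22.198 pc.
= 0.022198 kpc.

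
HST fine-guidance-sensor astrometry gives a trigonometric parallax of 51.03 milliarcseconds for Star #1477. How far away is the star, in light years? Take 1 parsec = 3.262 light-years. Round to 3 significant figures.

p = 51.03 milliarcseconds = 0.05103 arcsec.
d = 1/p = 1/0.05103 = 19.596 pc.
In light-years: 19.596 × 3.262 = 63.922 ly.

63.9 light years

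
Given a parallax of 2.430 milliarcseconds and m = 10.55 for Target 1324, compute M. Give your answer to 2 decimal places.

M = 2.48

d = 1/p = 1/0.002430″ = 411.52 pc.
m − M = 5 log₁₀(411.52) − 5 = 13.0720 − 5 = 8.0720.
M = m − (m − M) = 10.55 − 8.0720 = 2.48.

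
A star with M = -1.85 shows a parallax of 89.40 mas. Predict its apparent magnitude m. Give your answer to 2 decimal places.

d = 1/p = 1/0.08940″ = 11.186 pc.
m − M = 5 log₁₀ d − 5 = 5 log₁₀(11.186) − 5 = 5.2434 − 5 = 0.2434.
m = M + (m − M) = -1.85 + 0.2434 = -1.61.

m = -1.61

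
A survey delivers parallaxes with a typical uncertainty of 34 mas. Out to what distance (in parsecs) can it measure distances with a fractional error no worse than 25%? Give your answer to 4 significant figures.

σ_d/d = σ_p/p, so the condition is σ_p/p ≤ 0.25, i.e. p ≥ σ_p/0.25.
p_min = 34/0.25 = 136 mas = 0.136 arcsec.
d_max = 1/p_min = 1/0.136 = 7.3529 pc.

7.353 pc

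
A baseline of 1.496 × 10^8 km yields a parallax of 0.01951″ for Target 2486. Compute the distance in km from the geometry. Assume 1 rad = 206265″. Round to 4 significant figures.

θ = 0.01951″ = 0.01951/206265 = 9.4587 × 10^-8 rad.
d = B/θ = (1.496 × 10^8) / (9.4587 × 10^-8) = 1.5816 × 10^15 km.

1.582 × 10^15 km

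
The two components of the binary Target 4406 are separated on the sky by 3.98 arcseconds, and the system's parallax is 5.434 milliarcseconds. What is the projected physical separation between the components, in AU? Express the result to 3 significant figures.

732 AU

d = 1/p = 1/0.005434″ = 184.03 pc.
At distance d (pc), an angle of θ arcsec spans θ·d AU: s = 3.98 × 184.03 = 732.44 AU.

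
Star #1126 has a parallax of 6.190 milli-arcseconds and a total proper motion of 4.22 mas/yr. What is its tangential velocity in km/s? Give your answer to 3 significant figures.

3.23 km/s

d = 1/p = 1/0.006190″ = 161.55 pc.
μ = 4.22 mas/yr = 0.00422 ″/yr.
v_t = 4.74 × μ × d = 4.74 × 0.00422 × 161.55 = 3.2315 km/s.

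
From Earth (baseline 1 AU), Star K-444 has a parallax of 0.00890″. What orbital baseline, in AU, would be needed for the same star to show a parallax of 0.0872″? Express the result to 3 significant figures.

Parallax scales linearly with baseline: p ∝ B, so B = p_target / p_Earth × 1 AU.
B = 0.0872 / 0.00890 = 9.7978 AU.

9.80 AU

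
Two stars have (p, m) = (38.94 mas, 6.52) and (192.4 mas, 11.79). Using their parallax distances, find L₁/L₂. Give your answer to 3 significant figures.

d₁ = 1/p₁ = 1/0.03894″ = 25.681 pc; d₂ = 1/p₂ = 1/0.1924″ = 5.1975 pc.
M₁ = m₁ − 5 log₁₀ d₁ + 5 = 6.52 − 7.0481 + 5 = 4.4719.
M₂ = 11.79 − 3.5790 + 5 = 13.2110.
L₁/L₂ = 10^(0.4(M₂ − M₁)) = 10^(0.4 × 8.7391) = 10^3.49564 = 3130.7.

L₁/L₂ = 3130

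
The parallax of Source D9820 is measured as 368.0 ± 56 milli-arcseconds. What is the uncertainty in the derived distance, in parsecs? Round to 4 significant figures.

d = 1/p, so σ_d = σ_p / p².
σ_d = 0.0560 / (0.3680)² = 0.0560 / 0.13542 = 0.41353 pc.

0.4135 pc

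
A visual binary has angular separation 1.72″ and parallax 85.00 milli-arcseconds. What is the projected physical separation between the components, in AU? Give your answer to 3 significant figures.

20.2 AU

d = 1/p = 1/0.08500″ = 11.765 pc.
At distance d (pc), an angle of θ arcsec spans θ·d AU: s = 1.72 × 11.765 = 20.236 AU.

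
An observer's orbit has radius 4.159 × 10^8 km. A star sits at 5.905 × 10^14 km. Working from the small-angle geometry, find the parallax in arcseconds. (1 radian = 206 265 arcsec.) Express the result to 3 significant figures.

θ ≈ B/d = (4.159 × 10^8) / (5.905 × 10^14) = 7.0432 × 10^-7 rad.
In arcseconds: 7.0432 × 10^-7 × 206265 = 0.14528″.

0.145 arcsec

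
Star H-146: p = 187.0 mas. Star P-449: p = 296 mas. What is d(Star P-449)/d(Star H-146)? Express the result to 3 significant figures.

Since d = 1/p, d_B/d_A = p_A/p_B.
= 187.0 / 296 = 0.63176.

0.632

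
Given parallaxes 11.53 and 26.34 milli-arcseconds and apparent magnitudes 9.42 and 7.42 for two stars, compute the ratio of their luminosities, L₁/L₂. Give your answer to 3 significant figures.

L₁/L₂ = 0.827

d₁ = 1/p₁ = 1/0.01153″ = 86.73 pc; d₂ = 1/p₂ = 1/0.02634″ = 37.965 pc.
M₁ = m₁ − 5 log₁₀ d₁ + 5 = 9.42 − 9.6908 + 5 = 4.7292.
M₂ = 7.42 − 7.8969 + 5 = 4.5231.
L₁/L₂ = 10^(0.4(M₂ − M₁)) = 10^(0.4 × (-0.2061)) = 10^(-0.08244) = 0.8271.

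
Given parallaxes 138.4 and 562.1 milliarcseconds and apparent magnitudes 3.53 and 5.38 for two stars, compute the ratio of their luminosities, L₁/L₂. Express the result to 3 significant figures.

d₁ = 1/p₁ = 1/0.1384″ = 7.2254 pc; d₂ = 1/p₂ = 1/0.5621″ = 1.779 pc.
M₁ = m₁ − 5 log₁₀ d₁ + 5 = 3.53 − 4.2943 + 5 = 4.2357.
M₂ = 5.38 − 1.2509 + 5 = 9.1291.
L₁/L₂ = 10^(0.4(M₂ − M₁)) = 10^(0.4 × 4.8934) = 10^1.95736 = 90.648.

L₁/L₂ = 90.6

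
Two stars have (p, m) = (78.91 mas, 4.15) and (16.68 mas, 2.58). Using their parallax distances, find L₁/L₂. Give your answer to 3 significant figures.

d₁ = 1/p₁ = 1/0.07891″ = 12.673 pc; d₂ = 1/p₂ = 1/0.01668″ = 59.952 pc.
M₁ = m₁ − 5 log₁₀ d₁ + 5 = 4.15 − 5.5144 + 5 = 3.6356.
M₂ = 2.58 − 8.8890 + 5 = -1.3090.
L₁/L₂ = 10^(0.4(M₂ − M₁)) = 10^(0.4 × (-4.9446)) = 10^(-1.97784) = 0.010523.

L₁/L₂ = 0.0105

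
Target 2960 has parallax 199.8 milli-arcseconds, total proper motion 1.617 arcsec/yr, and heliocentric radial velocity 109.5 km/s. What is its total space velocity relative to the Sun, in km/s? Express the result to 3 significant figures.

d = 1/p = 1/0.1998″ = 5.005 pc.
v_t = 4.740 μ d = 4.740 × 1.617 × 5.005 = 38.361 km/s.
v = √(v_r² + v_t²) = √(109.5² + 38.361²) = √13461.8 = 116.02 km/s.

116 km/s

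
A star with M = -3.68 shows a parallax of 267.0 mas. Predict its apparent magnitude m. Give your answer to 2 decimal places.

d = 1/p = 1/0.2670″ = 3.7453 pc.
m − M = 5 log₁₀ d − 5 = 5 log₁₀(3.7453) − 5 = 2.8674 − 5 = -2.1326.
m = M + (m − M) = -3.68 + (-2.1326) = -5.81.

m = -5.81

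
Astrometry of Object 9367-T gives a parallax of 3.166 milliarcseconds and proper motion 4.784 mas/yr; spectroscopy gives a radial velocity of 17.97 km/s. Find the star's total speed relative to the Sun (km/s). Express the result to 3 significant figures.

19.3 km/s

d = 1/p = 1/0.003166″ = 315.86 pc.
μ = 4.784 mas/yr = 0.004784 ″/yr.
v_t = 4.740 μ d = 4.740 × 0.004784 × 315.86 = 7.1625 km/s.
v = √(v_r² + v_t²) = √(17.97² + 7.1625²) = √374.222 = 19.345 km/s.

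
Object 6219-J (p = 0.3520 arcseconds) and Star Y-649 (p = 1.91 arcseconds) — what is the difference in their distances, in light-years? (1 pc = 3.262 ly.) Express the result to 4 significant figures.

7.559 ly

d_A = 1/0.3520″ = 2.8409 pc; d_B = 1/1.910″ = 0.52356 pc.
|d_B − d_A| = |0.52356 − 2.8409| = 2.3173 pc = 2.3173 × 3.262 ly = 7.559 ly.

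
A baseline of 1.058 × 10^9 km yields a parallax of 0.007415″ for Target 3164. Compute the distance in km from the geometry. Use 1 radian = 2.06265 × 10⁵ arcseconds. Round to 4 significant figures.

θ = 0.007415″ = 0.007415/206265 = 3.5949 × 10^-8 rad.
d = B/θ = (1.058 × 10^9) / (3.5949 × 10^-8) = 2.9431 × 10^16 km.

2.943 × 10^16 km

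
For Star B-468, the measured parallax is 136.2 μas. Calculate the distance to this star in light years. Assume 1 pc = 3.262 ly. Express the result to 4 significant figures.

p = 136.2 μas = 0.0001362 arcsec.
d = 1/p = 1/0.0001362 = 7342.1 pc.
In light-years: 7342.1 × 3.262 = 23950 ly.

23950 light years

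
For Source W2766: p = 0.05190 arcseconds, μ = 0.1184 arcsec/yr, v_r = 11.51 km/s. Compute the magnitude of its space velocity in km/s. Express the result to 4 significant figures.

15.79 km/s

d = 1/p = 1/0.05190″ = 19.268 pc.
v_t = 4.740 μ d = 4.740 × 0.1184 × 19.268 = 10.814 km/s.
v = √(v_r² + v_t²) = √(11.51² + 10.814²) = √249.423 = 15.793 km/s.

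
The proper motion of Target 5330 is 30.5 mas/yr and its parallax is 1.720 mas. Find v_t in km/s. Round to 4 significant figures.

d = 1/p = 1/0.001720″ = 581.4 pc.
μ = 30.5 mas/yr = 0.0305 ″/yr.
v_t = 4.74 × μ × d = 4.74 × 0.0305 × 581.4 = 84.053 km/s.

84.05 km/s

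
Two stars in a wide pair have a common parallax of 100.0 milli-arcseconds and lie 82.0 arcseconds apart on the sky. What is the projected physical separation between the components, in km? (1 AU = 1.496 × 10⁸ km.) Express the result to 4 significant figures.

1.227 × 10^11 km

d = 1/p = 1/0.1000″ = 10 pc.
At distance d (pc), an angle of θ arcsec spans θ·d AU: s = 82.0 × 10 = 820 AU.
= 820 × 1.496 × 10⁸ km = 1.2267 × 10^11 km.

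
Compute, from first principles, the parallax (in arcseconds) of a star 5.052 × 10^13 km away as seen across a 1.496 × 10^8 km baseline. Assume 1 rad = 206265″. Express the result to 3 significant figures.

θ ≈ B/d = (1.496 × 10^8) / (5.052 × 10^13) = 2.9612 × 10^-6 rad.
In arcseconds: 2.9612 × 10^-6 × 206265 = 0.61079″.

0.611 arcsec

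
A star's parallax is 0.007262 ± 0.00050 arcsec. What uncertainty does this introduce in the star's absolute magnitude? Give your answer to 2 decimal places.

σ_M = 0.15 mag

M = m − 5 log₁₀ d + 5 = m + 5 log₁₀ p + 5, so ∂M/∂p = 5/(p ln 10).
σ_M = (5/ln 10) · (σ_p/p) = 2.1715 × 0.00050/0.007262 = 2.1715 × 0.068852 = 0.14951.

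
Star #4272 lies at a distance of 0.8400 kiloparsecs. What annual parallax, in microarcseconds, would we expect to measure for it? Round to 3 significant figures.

d = 0.8400 kpc = 840 pc.
p = 1/d = 1/840 = 0.0011905 arcsec.
= 0.0011905 × 10⁶ = 1190.5 μas.

1190 μas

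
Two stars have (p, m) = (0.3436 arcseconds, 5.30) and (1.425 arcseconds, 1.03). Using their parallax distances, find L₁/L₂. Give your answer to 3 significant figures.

d₁ = 1/p₁ = 1/0.3436″ = 2.9104 pc; d₂ = 1/p₂ = 1/1.425″ = 0.70175 pc.
M₁ = m₁ − 5 log₁₀ d₁ + 5 = 5.30 − 2.3198 + 5 = 7.9802.
M₂ = 1.03 − (-0.7691) + 5 = 6.7991.
L₁/L₂ = 10^(0.4(M₂ − M₁)) = 10^(0.4 × (-1.1811)) = 10^(-0.47244) = 0.33695.

L₁/L₂ = 0.337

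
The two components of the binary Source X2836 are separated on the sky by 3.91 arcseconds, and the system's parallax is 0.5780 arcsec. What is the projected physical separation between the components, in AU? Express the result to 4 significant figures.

d = 1/p = 1/0.5780″ = 1.7301 pc.
At distance d (pc), an angle of θ arcsec spans θ·d AU: s = 3.91 × 1.7301 = 6.7647 AU.

6.765 AU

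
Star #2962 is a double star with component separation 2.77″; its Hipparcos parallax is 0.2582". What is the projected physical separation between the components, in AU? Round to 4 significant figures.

10.73 AU

d = 1/p = 1/0.2582″ = 3.873 pc.
At distance d (pc), an angle of θ arcsec spans θ·d AU: s = 2.77 × 3.873 = 10.728 AU.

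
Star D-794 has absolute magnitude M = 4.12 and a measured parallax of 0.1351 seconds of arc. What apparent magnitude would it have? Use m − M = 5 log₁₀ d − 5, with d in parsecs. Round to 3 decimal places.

d = 1/p = 1/0.1351″ = 7.4019 pc.
m − M = 5 log₁₀ d − 5 = 5 log₁₀(7.4019) − 5 = 4.3467 − 5 = -0.6533.
m = M + (m − M) = 4.12 + (-0.6533) = 3.467.

m = 3.467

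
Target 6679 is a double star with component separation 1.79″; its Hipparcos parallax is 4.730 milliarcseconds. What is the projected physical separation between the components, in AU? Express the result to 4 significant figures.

d = 1/p = 1/0.004730″ = 211.42 pc.
At distance d (pc), an angle of θ arcsec spans θ·d AU: s = 1.79 × 211.42 = 378.44 AU.

378.4 AU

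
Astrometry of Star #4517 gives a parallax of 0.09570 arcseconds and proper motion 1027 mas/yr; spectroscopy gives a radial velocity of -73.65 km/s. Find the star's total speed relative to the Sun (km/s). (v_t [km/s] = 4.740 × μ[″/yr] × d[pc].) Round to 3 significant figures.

89.5 km/s

d = 1/p = 1/0.09570″ = 10.449 pc.
μ = 1027 mas/yr = 1.027 ″/yr.
v_t = 4.740 μ d = 4.740 × 1.027 × 10.449 = 50.866 km/s.
v = √(v_r² + v_t²) = √((-73.65)² + 50.866²) = √8011.67 = 89.508 km/s.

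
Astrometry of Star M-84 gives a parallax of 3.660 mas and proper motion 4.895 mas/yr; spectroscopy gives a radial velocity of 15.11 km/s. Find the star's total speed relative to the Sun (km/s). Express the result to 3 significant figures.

16.4 km/s

d = 1/p = 1/0.003660″ = 273.22 pc.
μ = 4.895 mas/yr = 0.004895 ″/yr.
v_t = 4.740 μ d = 4.740 × 0.004895 × 273.22 = 6.3393 km/s.
v = √(v_r² + v_t²) = √(15.11² + 6.3393²) = √268.499 = 16.386 km/s.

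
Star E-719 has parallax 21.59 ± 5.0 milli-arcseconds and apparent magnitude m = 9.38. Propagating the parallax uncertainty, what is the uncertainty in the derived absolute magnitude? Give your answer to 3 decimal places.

σ_M = 0.503 mag

M = m − 5 log₁₀ d + 5 = m + 5 log₁₀ p + 5, so ∂M/∂p = 5/(p ln 10).
σ_M = (5/ln 10) · (σ_p/p) = 2.1715 × 5.0/21.59 = 2.1715 × 0.23159 = 0.5029.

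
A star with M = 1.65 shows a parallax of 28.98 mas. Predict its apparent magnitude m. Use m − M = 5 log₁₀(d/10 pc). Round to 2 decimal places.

m = 4.34

d = 1/p = 1/0.02898″ = 34.507 pc.
m − M = 5 log₁₀ d − 5 = 5 log₁₀(34.507) − 5 = 7.6895 − 5 = 2.6895.
m = M + (m − M) = 1.65 + 2.6895 = 4.34.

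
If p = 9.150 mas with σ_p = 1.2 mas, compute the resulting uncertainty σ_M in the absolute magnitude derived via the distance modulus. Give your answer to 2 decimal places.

M = m − 5 log₁₀ d + 5 = m + 5 log₁₀ p + 5, so ∂M/∂p = 5/(p ln 10).
σ_M = (5/ln 10) · (σ_p/p) = 2.1715 × 1.2/9.150 = 2.1715 × 0.13115 = 0.28479.

σ_M = 0.28 mag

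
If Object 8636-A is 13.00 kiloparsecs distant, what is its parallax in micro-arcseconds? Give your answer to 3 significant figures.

d = 13.00 kpc = 13000 pc.
p = 1/d = 1/13000 = 0.000076923 arcsec.
= 0.000076923 × 10⁶ = 76.923 μas.

76.9 μas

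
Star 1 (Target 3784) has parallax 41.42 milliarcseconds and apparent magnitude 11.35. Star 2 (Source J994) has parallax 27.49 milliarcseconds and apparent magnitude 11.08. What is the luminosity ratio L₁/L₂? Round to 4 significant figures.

L₁/L₂ = 0.3435

d₁ = 1/p₁ = 1/0.04142″ = 24.143 pc; d₂ = 1/p₂ = 1/0.02749″ = 36.377 pc.
M₁ = m₁ − 5 log₁₀ d₁ + 5 = 11.35 − 6.9140 + 5 = 9.4360.
M₂ = 11.08 − 7.8041 + 5 = 8.2759.
L₁/L₂ = 10^(0.4(M₂ − M₁)) = 10^(0.4 × (-1.1601)) = 10^(-0.46404) = 0.34353.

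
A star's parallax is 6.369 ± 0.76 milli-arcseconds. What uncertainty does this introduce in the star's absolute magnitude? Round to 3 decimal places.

σ_M = 0.259 mag

M = m − 5 log₁₀ d + 5 = m + 5 log₁₀ p + 5, so ∂M/∂p = 5/(p ln 10).
σ_M = (5/ln 10) · (σ_p/p) = 2.1715 × 0.76/6.369 = 2.1715 × 0.11933 = 0.25913.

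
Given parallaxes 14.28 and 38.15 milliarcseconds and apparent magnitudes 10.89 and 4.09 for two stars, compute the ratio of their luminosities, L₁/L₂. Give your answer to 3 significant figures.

d₁ = 1/p₁ = 1/0.01428″ = 70.028 pc; d₂ = 1/p₂ = 1/0.03815″ = 26.212 pc.
M₁ = m₁ − 5 log₁₀ d₁ + 5 = 10.89 − 9.2264 + 5 = 6.6636.
M₂ = 4.09 − 7.0925 + 5 = 1.9975.
L₁/L₂ = 10^(0.4(M₂ − M₁)) = 10^(0.4 × (-4.6661)) = 10^(-1.86644) = 0.013601.

L₁/L₂ = 0.0136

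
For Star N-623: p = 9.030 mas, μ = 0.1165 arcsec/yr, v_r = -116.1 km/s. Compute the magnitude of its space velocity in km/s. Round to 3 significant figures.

d = 1/p = 1/0.009030″ = 110.74 pc.
v_t = 4.740 μ d = 4.740 × 0.1165 × 110.74 = 61.152 km/s.
v = √(v_r² + v_t²) = √((-116.1)² + 61.152²) = √17218.8 = 131.22 km/s.

131 km/s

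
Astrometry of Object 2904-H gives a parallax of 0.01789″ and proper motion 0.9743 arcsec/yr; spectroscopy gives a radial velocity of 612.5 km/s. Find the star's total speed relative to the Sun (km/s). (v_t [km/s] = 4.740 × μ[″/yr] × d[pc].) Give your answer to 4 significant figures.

664.7 km/s

d = 1/p = 1/0.01789″ = 55.897 pc.
v_t = 4.740 μ d = 4.740 × 0.9743 × 55.897 = 258.14 km/s.
v = √(v_r² + v_t²) = √(612.5² + 258.14²) = √441793 = 664.68 km/s.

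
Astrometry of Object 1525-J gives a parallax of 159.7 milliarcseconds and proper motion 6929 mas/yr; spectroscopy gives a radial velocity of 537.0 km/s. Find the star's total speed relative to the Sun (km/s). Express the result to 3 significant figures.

575 km/s

d = 1/p = 1/0.1597″ = 6.2617 pc.
μ = 6929 mas/yr = 6.929 ″/yr.
v_t = 4.740 μ d = 4.740 × 6.929 × 6.2617 = 205.66 km/s.
v = √(v_r² + v_t²) = √(537.0² + 205.66²) = √330665 = 575.03 km/s.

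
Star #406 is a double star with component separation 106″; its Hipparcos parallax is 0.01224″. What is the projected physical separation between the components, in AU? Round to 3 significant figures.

8660 AU

d = 1/p = 1/0.01224″ = 81.699 pc.
At distance d (pc), an angle of θ arcsec spans θ·d AU: s = 106 × 81.699 = 8660.1 AU.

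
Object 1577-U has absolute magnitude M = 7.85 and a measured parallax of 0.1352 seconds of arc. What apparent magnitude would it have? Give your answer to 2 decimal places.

m = 7.20

d = 1/p = 1/0.1352″ = 7.3964 pc.
m − M = 5 log₁₀ d − 5 = 5 log₁₀(7.3964) − 5 = 4.3451 − 5 = -0.6549.
m = M + (m − M) = 7.85 + (-0.6549) = 7.20.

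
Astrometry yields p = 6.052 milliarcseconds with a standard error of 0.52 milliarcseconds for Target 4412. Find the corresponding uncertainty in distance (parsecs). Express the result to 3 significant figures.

d = 1/p, so σ_d = σ_p / p².
σ_d = 0.000520 / (0.006052)² = 0.000520 / 0.000036627 = 14.197 pc.

14.2 pc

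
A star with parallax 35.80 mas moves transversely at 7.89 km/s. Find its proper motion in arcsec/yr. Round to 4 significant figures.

d = 1/p = 1/0.03580″ = 27.933 pc.
μ = v_t / (4.74 d) = 7.89 / (4.74 × 27.933) = 7.89 / 132.4 = 0.059592 ″/yr.

0.05959 arcsec/yr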